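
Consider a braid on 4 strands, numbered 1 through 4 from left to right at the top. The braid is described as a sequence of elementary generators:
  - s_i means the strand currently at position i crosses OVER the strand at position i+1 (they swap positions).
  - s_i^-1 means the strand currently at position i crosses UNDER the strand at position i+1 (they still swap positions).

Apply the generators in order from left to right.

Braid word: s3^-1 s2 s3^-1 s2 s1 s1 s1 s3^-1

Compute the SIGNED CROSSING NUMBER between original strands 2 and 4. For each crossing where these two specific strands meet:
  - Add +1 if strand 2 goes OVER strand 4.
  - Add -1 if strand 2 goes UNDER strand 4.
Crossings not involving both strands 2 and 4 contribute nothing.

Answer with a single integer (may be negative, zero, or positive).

Answer: 2

Derivation:
Gen 1: crossing 3x4. Both 2&4? no. Sum: 0
Gen 2: 2 over 4. Both 2&4? yes. Contrib: +1. Sum: 1
Gen 3: crossing 2x3. Both 2&4? no. Sum: 1
Gen 4: crossing 4x3. Both 2&4? no. Sum: 1
Gen 5: crossing 1x3. Both 2&4? no. Sum: 1
Gen 6: crossing 3x1. Both 2&4? no. Sum: 1
Gen 7: crossing 1x3. Both 2&4? no. Sum: 1
Gen 8: 4 under 2. Both 2&4? yes. Contrib: +1. Sum: 2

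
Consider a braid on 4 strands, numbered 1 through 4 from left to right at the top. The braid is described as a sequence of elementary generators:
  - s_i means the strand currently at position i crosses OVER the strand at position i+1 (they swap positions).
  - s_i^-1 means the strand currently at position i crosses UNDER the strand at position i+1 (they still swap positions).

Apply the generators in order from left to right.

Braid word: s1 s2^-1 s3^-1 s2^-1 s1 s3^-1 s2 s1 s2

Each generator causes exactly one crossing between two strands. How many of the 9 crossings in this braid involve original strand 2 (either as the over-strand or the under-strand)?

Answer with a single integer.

Gen 1: crossing 1x2. Involves strand 2? yes. Count so far: 1
Gen 2: crossing 1x3. Involves strand 2? no. Count so far: 1
Gen 3: crossing 1x4. Involves strand 2? no. Count so far: 1
Gen 4: crossing 3x4. Involves strand 2? no. Count so far: 1
Gen 5: crossing 2x4. Involves strand 2? yes. Count so far: 2
Gen 6: crossing 3x1. Involves strand 2? no. Count so far: 2
Gen 7: crossing 2x1. Involves strand 2? yes. Count so far: 3
Gen 8: crossing 4x1. Involves strand 2? no. Count so far: 3
Gen 9: crossing 4x2. Involves strand 2? yes. Count so far: 4

Answer: 4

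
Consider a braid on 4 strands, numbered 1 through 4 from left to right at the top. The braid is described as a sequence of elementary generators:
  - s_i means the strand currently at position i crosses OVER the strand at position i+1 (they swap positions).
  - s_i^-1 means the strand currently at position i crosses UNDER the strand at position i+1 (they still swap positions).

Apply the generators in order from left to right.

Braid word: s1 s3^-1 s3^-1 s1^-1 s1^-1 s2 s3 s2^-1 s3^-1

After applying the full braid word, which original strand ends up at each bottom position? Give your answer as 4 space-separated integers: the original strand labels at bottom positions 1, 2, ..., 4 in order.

Answer: 2 4 1 3

Derivation:
Gen 1 (s1): strand 1 crosses over strand 2. Perm now: [2 1 3 4]
Gen 2 (s3^-1): strand 3 crosses under strand 4. Perm now: [2 1 4 3]
Gen 3 (s3^-1): strand 4 crosses under strand 3. Perm now: [2 1 3 4]
Gen 4 (s1^-1): strand 2 crosses under strand 1. Perm now: [1 2 3 4]
Gen 5 (s1^-1): strand 1 crosses under strand 2. Perm now: [2 1 3 4]
Gen 6 (s2): strand 1 crosses over strand 3. Perm now: [2 3 1 4]
Gen 7 (s3): strand 1 crosses over strand 4. Perm now: [2 3 4 1]
Gen 8 (s2^-1): strand 3 crosses under strand 4. Perm now: [2 4 3 1]
Gen 9 (s3^-1): strand 3 crosses under strand 1. Perm now: [2 4 1 3]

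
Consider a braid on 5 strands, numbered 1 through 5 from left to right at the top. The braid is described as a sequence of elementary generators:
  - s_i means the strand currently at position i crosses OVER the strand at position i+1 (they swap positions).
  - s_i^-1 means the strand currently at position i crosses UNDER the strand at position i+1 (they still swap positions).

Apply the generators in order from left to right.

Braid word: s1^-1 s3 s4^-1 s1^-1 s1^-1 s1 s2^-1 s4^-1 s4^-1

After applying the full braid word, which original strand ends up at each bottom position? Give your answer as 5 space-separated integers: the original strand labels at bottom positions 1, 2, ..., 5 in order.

Gen 1 (s1^-1): strand 1 crosses under strand 2. Perm now: [2 1 3 4 5]
Gen 2 (s3): strand 3 crosses over strand 4. Perm now: [2 1 4 3 5]
Gen 3 (s4^-1): strand 3 crosses under strand 5. Perm now: [2 1 4 5 3]
Gen 4 (s1^-1): strand 2 crosses under strand 1. Perm now: [1 2 4 5 3]
Gen 5 (s1^-1): strand 1 crosses under strand 2. Perm now: [2 1 4 5 3]
Gen 6 (s1): strand 2 crosses over strand 1. Perm now: [1 2 4 5 3]
Gen 7 (s2^-1): strand 2 crosses under strand 4. Perm now: [1 4 2 5 3]
Gen 8 (s4^-1): strand 5 crosses under strand 3. Perm now: [1 4 2 3 5]
Gen 9 (s4^-1): strand 3 crosses under strand 5. Perm now: [1 4 2 5 3]

Answer: 1 4 2 5 3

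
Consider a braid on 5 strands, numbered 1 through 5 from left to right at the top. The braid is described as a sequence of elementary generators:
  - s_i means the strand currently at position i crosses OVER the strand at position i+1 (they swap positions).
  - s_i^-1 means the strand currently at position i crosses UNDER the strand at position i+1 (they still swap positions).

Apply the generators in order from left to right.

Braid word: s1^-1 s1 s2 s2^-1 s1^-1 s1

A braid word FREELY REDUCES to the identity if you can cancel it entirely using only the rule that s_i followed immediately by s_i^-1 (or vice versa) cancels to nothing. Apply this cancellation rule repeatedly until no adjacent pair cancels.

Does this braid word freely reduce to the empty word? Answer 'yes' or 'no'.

Answer: yes

Derivation:
Gen 1 (s1^-1): push. Stack: [s1^-1]
Gen 2 (s1): cancels prior s1^-1. Stack: []
Gen 3 (s2): push. Stack: [s2]
Gen 4 (s2^-1): cancels prior s2. Stack: []
Gen 5 (s1^-1): push. Stack: [s1^-1]
Gen 6 (s1): cancels prior s1^-1. Stack: []
Reduced word: (empty)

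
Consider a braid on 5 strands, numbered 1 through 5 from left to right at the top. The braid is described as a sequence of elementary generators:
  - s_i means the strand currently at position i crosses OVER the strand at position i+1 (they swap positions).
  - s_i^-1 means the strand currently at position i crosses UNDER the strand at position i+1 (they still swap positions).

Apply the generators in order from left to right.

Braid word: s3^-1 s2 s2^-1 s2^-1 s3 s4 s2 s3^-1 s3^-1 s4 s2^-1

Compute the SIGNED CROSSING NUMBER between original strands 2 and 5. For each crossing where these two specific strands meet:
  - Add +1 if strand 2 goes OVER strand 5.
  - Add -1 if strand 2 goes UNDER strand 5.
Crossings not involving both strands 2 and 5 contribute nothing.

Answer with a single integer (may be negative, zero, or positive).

Gen 1: crossing 3x4. Both 2&5? no. Sum: 0
Gen 2: crossing 2x4. Both 2&5? no. Sum: 0
Gen 3: crossing 4x2. Both 2&5? no. Sum: 0
Gen 4: crossing 2x4. Both 2&5? no. Sum: 0
Gen 5: crossing 2x3. Both 2&5? no. Sum: 0
Gen 6: 2 over 5. Both 2&5? yes. Contrib: +1. Sum: 1
Gen 7: crossing 4x3. Both 2&5? no. Sum: 1
Gen 8: crossing 4x5. Both 2&5? no. Sum: 1
Gen 9: crossing 5x4. Both 2&5? no. Sum: 1
Gen 10: 5 over 2. Both 2&5? yes. Contrib: -1. Sum: 0
Gen 11: crossing 3x4. Both 2&5? no. Sum: 0

Answer: 0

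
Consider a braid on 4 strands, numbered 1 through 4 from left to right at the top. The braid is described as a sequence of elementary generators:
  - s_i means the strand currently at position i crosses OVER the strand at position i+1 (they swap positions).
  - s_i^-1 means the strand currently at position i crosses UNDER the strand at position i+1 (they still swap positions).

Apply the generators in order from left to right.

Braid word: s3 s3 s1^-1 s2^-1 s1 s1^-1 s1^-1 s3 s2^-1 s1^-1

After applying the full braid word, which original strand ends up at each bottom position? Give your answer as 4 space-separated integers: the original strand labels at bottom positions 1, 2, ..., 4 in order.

Answer: 4 3 2 1

Derivation:
Gen 1 (s3): strand 3 crosses over strand 4. Perm now: [1 2 4 3]
Gen 2 (s3): strand 4 crosses over strand 3. Perm now: [1 2 3 4]
Gen 3 (s1^-1): strand 1 crosses under strand 2. Perm now: [2 1 3 4]
Gen 4 (s2^-1): strand 1 crosses under strand 3. Perm now: [2 3 1 4]
Gen 5 (s1): strand 2 crosses over strand 3. Perm now: [3 2 1 4]
Gen 6 (s1^-1): strand 3 crosses under strand 2. Perm now: [2 3 1 4]
Gen 7 (s1^-1): strand 2 crosses under strand 3. Perm now: [3 2 1 4]
Gen 8 (s3): strand 1 crosses over strand 4. Perm now: [3 2 4 1]
Gen 9 (s2^-1): strand 2 crosses under strand 4. Perm now: [3 4 2 1]
Gen 10 (s1^-1): strand 3 crosses under strand 4. Perm now: [4 3 2 1]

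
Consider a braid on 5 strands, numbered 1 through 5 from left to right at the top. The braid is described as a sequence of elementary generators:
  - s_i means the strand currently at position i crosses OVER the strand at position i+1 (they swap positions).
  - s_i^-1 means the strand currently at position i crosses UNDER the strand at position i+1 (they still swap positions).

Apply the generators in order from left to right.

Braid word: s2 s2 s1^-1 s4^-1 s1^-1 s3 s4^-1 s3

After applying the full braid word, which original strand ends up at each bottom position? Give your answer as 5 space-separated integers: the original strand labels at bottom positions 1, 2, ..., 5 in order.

Answer: 1 2 4 5 3

Derivation:
Gen 1 (s2): strand 2 crosses over strand 3. Perm now: [1 3 2 4 5]
Gen 2 (s2): strand 3 crosses over strand 2. Perm now: [1 2 3 4 5]
Gen 3 (s1^-1): strand 1 crosses under strand 2. Perm now: [2 1 3 4 5]
Gen 4 (s4^-1): strand 4 crosses under strand 5. Perm now: [2 1 3 5 4]
Gen 5 (s1^-1): strand 2 crosses under strand 1. Perm now: [1 2 3 5 4]
Gen 6 (s3): strand 3 crosses over strand 5. Perm now: [1 2 5 3 4]
Gen 7 (s4^-1): strand 3 crosses under strand 4. Perm now: [1 2 5 4 3]
Gen 8 (s3): strand 5 crosses over strand 4. Perm now: [1 2 4 5 3]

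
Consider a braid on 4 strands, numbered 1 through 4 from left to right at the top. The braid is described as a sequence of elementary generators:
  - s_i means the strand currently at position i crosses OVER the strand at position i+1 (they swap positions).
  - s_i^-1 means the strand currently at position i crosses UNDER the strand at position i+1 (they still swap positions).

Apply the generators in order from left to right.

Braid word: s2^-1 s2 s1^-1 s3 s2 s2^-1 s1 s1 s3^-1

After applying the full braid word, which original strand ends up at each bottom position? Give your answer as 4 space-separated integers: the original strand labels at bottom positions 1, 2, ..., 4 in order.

Answer: 2 1 3 4

Derivation:
Gen 1 (s2^-1): strand 2 crosses under strand 3. Perm now: [1 3 2 4]
Gen 2 (s2): strand 3 crosses over strand 2. Perm now: [1 2 3 4]
Gen 3 (s1^-1): strand 1 crosses under strand 2. Perm now: [2 1 3 4]
Gen 4 (s3): strand 3 crosses over strand 4. Perm now: [2 1 4 3]
Gen 5 (s2): strand 1 crosses over strand 4. Perm now: [2 4 1 3]
Gen 6 (s2^-1): strand 4 crosses under strand 1. Perm now: [2 1 4 3]
Gen 7 (s1): strand 2 crosses over strand 1. Perm now: [1 2 4 3]
Gen 8 (s1): strand 1 crosses over strand 2. Perm now: [2 1 4 3]
Gen 9 (s3^-1): strand 4 crosses under strand 3. Perm now: [2 1 3 4]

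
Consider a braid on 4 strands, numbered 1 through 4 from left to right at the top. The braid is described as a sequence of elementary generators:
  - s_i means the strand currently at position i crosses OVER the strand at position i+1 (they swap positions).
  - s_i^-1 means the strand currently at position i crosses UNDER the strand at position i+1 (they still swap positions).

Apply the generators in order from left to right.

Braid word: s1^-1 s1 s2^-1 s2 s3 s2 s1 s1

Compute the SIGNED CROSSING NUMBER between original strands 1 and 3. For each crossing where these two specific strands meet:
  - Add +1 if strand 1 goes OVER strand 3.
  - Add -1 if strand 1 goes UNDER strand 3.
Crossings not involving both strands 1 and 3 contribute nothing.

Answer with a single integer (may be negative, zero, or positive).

Answer: 0

Derivation:
Gen 1: crossing 1x2. Both 1&3? no. Sum: 0
Gen 2: crossing 2x1. Both 1&3? no. Sum: 0
Gen 3: crossing 2x3. Both 1&3? no. Sum: 0
Gen 4: crossing 3x2. Both 1&3? no. Sum: 0
Gen 5: crossing 3x4. Both 1&3? no. Sum: 0
Gen 6: crossing 2x4. Both 1&3? no. Sum: 0
Gen 7: crossing 1x4. Both 1&3? no. Sum: 0
Gen 8: crossing 4x1. Both 1&3? no. Sum: 0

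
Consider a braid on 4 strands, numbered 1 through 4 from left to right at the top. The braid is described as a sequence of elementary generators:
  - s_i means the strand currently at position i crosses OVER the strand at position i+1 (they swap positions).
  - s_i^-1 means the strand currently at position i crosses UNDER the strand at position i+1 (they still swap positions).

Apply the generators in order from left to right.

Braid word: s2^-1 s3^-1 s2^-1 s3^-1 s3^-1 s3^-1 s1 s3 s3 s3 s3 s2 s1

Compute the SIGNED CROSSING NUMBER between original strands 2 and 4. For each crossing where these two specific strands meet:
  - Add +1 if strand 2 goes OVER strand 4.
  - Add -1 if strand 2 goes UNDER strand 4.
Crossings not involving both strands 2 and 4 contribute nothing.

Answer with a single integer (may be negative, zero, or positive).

Gen 1: crossing 2x3. Both 2&4? no. Sum: 0
Gen 2: 2 under 4. Both 2&4? yes. Contrib: -1. Sum: -1
Gen 3: crossing 3x4. Both 2&4? no. Sum: -1
Gen 4: crossing 3x2. Both 2&4? no. Sum: -1
Gen 5: crossing 2x3. Both 2&4? no. Sum: -1
Gen 6: crossing 3x2. Both 2&4? no. Sum: -1
Gen 7: crossing 1x4. Both 2&4? no. Sum: -1
Gen 8: crossing 2x3. Both 2&4? no. Sum: -1
Gen 9: crossing 3x2. Both 2&4? no. Sum: -1
Gen 10: crossing 2x3. Both 2&4? no. Sum: -1
Gen 11: crossing 3x2. Both 2&4? no. Sum: -1
Gen 12: crossing 1x2. Both 2&4? no. Sum: -1
Gen 13: 4 over 2. Both 2&4? yes. Contrib: -1. Sum: -2

Answer: -2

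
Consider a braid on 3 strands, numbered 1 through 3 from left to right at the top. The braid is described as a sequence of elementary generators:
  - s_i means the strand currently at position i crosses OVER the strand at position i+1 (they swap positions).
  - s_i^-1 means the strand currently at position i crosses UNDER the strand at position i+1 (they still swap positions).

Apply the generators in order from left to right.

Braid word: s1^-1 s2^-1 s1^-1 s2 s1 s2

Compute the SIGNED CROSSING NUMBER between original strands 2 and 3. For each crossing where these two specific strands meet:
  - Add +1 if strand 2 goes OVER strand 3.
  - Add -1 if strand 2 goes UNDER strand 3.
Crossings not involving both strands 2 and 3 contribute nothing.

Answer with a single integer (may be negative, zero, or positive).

Gen 1: crossing 1x2. Both 2&3? no. Sum: 0
Gen 2: crossing 1x3. Both 2&3? no. Sum: 0
Gen 3: 2 under 3. Both 2&3? yes. Contrib: -1. Sum: -1
Gen 4: crossing 2x1. Both 2&3? no. Sum: -1
Gen 5: crossing 3x1. Both 2&3? no. Sum: -1
Gen 6: 3 over 2. Both 2&3? yes. Contrib: -1. Sum: -2

Answer: -2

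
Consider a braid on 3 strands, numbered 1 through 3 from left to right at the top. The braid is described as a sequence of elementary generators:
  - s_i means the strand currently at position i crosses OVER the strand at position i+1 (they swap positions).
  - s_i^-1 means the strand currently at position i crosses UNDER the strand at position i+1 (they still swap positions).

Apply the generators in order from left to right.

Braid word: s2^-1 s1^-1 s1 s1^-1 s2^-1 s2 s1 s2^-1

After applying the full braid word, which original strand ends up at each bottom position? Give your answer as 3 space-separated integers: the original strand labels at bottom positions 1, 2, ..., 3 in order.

Answer: 1 2 3

Derivation:
Gen 1 (s2^-1): strand 2 crosses under strand 3. Perm now: [1 3 2]
Gen 2 (s1^-1): strand 1 crosses under strand 3. Perm now: [3 1 2]
Gen 3 (s1): strand 3 crosses over strand 1. Perm now: [1 3 2]
Gen 4 (s1^-1): strand 1 crosses under strand 3. Perm now: [3 1 2]
Gen 5 (s2^-1): strand 1 crosses under strand 2. Perm now: [3 2 1]
Gen 6 (s2): strand 2 crosses over strand 1. Perm now: [3 1 2]
Gen 7 (s1): strand 3 crosses over strand 1. Perm now: [1 3 2]
Gen 8 (s2^-1): strand 3 crosses under strand 2. Perm now: [1 2 3]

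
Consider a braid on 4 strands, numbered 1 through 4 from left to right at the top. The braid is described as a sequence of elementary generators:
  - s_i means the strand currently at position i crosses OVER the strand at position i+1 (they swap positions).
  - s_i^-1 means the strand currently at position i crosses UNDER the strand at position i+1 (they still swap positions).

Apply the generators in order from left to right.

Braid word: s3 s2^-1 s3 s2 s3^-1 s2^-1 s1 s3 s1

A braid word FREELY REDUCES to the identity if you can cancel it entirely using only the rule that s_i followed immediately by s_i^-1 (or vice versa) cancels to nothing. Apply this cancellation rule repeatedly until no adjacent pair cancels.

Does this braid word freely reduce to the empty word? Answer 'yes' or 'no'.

Answer: no

Derivation:
Gen 1 (s3): push. Stack: [s3]
Gen 2 (s2^-1): push. Stack: [s3 s2^-1]
Gen 3 (s3): push. Stack: [s3 s2^-1 s3]
Gen 4 (s2): push. Stack: [s3 s2^-1 s3 s2]
Gen 5 (s3^-1): push. Stack: [s3 s2^-1 s3 s2 s3^-1]
Gen 6 (s2^-1): push. Stack: [s3 s2^-1 s3 s2 s3^-1 s2^-1]
Gen 7 (s1): push. Stack: [s3 s2^-1 s3 s2 s3^-1 s2^-1 s1]
Gen 8 (s3): push. Stack: [s3 s2^-1 s3 s2 s3^-1 s2^-1 s1 s3]
Gen 9 (s1): push. Stack: [s3 s2^-1 s3 s2 s3^-1 s2^-1 s1 s3 s1]
Reduced word: s3 s2^-1 s3 s2 s3^-1 s2^-1 s1 s3 s1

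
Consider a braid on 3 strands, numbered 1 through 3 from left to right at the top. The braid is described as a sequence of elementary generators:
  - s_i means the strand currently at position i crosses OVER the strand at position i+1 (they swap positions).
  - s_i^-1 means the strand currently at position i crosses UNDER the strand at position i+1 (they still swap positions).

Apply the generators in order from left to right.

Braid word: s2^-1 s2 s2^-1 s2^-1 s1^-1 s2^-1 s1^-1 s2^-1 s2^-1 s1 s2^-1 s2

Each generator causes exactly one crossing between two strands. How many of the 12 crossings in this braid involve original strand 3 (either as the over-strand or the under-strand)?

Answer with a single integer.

Gen 1: crossing 2x3. Involves strand 3? yes. Count so far: 1
Gen 2: crossing 3x2. Involves strand 3? yes. Count so far: 2
Gen 3: crossing 2x3. Involves strand 3? yes. Count so far: 3
Gen 4: crossing 3x2. Involves strand 3? yes. Count so far: 4
Gen 5: crossing 1x2. Involves strand 3? no. Count so far: 4
Gen 6: crossing 1x3. Involves strand 3? yes. Count so far: 5
Gen 7: crossing 2x3. Involves strand 3? yes. Count so far: 6
Gen 8: crossing 2x1. Involves strand 3? no. Count so far: 6
Gen 9: crossing 1x2. Involves strand 3? no. Count so far: 6
Gen 10: crossing 3x2. Involves strand 3? yes. Count so far: 7
Gen 11: crossing 3x1. Involves strand 3? yes. Count so far: 8
Gen 12: crossing 1x3. Involves strand 3? yes. Count so far: 9

Answer: 9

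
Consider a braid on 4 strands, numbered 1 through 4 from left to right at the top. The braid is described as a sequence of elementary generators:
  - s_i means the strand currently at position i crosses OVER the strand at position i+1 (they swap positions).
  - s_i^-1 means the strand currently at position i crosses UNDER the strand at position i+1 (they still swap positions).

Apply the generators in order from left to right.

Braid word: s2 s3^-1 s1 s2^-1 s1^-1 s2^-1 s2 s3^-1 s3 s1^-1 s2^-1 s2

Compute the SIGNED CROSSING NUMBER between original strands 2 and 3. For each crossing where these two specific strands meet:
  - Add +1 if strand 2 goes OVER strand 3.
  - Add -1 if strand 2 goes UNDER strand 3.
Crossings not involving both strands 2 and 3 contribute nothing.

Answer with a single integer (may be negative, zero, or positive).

Answer: 1

Derivation:
Gen 1: 2 over 3. Both 2&3? yes. Contrib: +1. Sum: 1
Gen 2: crossing 2x4. Both 2&3? no. Sum: 1
Gen 3: crossing 1x3. Both 2&3? no. Sum: 1
Gen 4: crossing 1x4. Both 2&3? no. Sum: 1
Gen 5: crossing 3x4. Both 2&3? no. Sum: 1
Gen 6: crossing 3x1. Both 2&3? no. Sum: 1
Gen 7: crossing 1x3. Both 2&3? no. Sum: 1
Gen 8: crossing 1x2. Both 2&3? no. Sum: 1
Gen 9: crossing 2x1. Both 2&3? no. Sum: 1
Gen 10: crossing 4x3. Both 2&3? no. Sum: 1
Gen 11: crossing 4x1. Both 2&3? no. Sum: 1
Gen 12: crossing 1x4. Both 2&3? no. Sum: 1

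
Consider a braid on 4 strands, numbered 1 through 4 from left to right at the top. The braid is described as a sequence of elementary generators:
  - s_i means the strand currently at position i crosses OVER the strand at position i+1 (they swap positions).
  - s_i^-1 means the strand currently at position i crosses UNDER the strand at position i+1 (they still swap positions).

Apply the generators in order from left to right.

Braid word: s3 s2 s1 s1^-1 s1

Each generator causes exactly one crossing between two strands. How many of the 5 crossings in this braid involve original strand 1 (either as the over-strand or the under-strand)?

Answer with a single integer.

Answer: 3

Derivation:
Gen 1: crossing 3x4. Involves strand 1? no. Count so far: 0
Gen 2: crossing 2x4. Involves strand 1? no. Count so far: 0
Gen 3: crossing 1x4. Involves strand 1? yes. Count so far: 1
Gen 4: crossing 4x1. Involves strand 1? yes. Count so far: 2
Gen 5: crossing 1x4. Involves strand 1? yes. Count so far: 3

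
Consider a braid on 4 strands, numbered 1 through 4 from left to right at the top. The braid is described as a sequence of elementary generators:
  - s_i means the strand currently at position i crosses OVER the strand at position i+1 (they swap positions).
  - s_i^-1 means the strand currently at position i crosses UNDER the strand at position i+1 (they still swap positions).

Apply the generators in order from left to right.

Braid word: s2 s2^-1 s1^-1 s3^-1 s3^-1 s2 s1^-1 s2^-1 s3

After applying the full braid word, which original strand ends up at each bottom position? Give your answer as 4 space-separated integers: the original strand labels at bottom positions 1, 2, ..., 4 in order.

Answer: 3 1 4 2

Derivation:
Gen 1 (s2): strand 2 crosses over strand 3. Perm now: [1 3 2 4]
Gen 2 (s2^-1): strand 3 crosses under strand 2. Perm now: [1 2 3 4]
Gen 3 (s1^-1): strand 1 crosses under strand 2. Perm now: [2 1 3 4]
Gen 4 (s3^-1): strand 3 crosses under strand 4. Perm now: [2 1 4 3]
Gen 5 (s3^-1): strand 4 crosses under strand 3. Perm now: [2 1 3 4]
Gen 6 (s2): strand 1 crosses over strand 3. Perm now: [2 3 1 4]
Gen 7 (s1^-1): strand 2 crosses under strand 3. Perm now: [3 2 1 4]
Gen 8 (s2^-1): strand 2 crosses under strand 1. Perm now: [3 1 2 4]
Gen 9 (s3): strand 2 crosses over strand 4. Perm now: [3 1 4 2]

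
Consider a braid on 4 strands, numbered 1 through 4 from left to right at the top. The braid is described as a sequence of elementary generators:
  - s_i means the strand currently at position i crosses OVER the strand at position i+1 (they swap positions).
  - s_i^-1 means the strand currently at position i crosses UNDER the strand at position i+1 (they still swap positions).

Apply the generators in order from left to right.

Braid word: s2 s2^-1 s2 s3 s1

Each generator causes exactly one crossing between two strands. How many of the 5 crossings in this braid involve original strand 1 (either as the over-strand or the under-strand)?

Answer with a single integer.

Gen 1: crossing 2x3. Involves strand 1? no. Count so far: 0
Gen 2: crossing 3x2. Involves strand 1? no. Count so far: 0
Gen 3: crossing 2x3. Involves strand 1? no. Count so far: 0
Gen 4: crossing 2x4. Involves strand 1? no. Count so far: 0
Gen 5: crossing 1x3. Involves strand 1? yes. Count so far: 1

Answer: 1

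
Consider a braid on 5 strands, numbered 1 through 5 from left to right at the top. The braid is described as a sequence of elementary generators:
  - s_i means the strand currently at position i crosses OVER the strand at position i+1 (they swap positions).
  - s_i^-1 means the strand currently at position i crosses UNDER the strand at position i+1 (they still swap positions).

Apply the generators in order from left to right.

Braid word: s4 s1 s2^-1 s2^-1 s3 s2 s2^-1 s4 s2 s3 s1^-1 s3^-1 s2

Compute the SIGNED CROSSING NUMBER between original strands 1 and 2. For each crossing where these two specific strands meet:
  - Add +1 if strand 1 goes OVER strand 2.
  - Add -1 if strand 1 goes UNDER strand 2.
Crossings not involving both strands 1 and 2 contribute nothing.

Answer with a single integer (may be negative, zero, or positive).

Gen 1: crossing 4x5. Both 1&2? no. Sum: 0
Gen 2: 1 over 2. Both 1&2? yes. Contrib: +1. Sum: 1
Gen 3: crossing 1x3. Both 1&2? no. Sum: 1
Gen 4: crossing 3x1. Both 1&2? no. Sum: 1
Gen 5: crossing 3x5. Both 1&2? no. Sum: 1
Gen 6: crossing 1x5. Both 1&2? no. Sum: 1
Gen 7: crossing 5x1. Both 1&2? no. Sum: 1
Gen 8: crossing 3x4. Both 1&2? no. Sum: 1
Gen 9: crossing 1x5. Both 1&2? no. Sum: 1
Gen 10: crossing 1x4. Both 1&2? no. Sum: 1
Gen 11: crossing 2x5. Both 1&2? no. Sum: 1
Gen 12: crossing 4x1. Both 1&2? no. Sum: 1
Gen 13: 2 over 1. Both 1&2? yes. Contrib: -1. Sum: 0

Answer: 0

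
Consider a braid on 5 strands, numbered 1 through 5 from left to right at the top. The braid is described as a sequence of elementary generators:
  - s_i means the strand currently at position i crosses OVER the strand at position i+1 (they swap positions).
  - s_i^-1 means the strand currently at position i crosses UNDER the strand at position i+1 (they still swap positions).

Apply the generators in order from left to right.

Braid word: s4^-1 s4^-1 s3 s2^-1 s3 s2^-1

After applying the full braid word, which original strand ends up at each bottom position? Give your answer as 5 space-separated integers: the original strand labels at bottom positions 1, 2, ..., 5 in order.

Answer: 1 3 4 2 5

Derivation:
Gen 1 (s4^-1): strand 4 crosses under strand 5. Perm now: [1 2 3 5 4]
Gen 2 (s4^-1): strand 5 crosses under strand 4. Perm now: [1 2 3 4 5]
Gen 3 (s3): strand 3 crosses over strand 4. Perm now: [1 2 4 3 5]
Gen 4 (s2^-1): strand 2 crosses under strand 4. Perm now: [1 4 2 3 5]
Gen 5 (s3): strand 2 crosses over strand 3. Perm now: [1 4 3 2 5]
Gen 6 (s2^-1): strand 4 crosses under strand 3. Perm now: [1 3 4 2 5]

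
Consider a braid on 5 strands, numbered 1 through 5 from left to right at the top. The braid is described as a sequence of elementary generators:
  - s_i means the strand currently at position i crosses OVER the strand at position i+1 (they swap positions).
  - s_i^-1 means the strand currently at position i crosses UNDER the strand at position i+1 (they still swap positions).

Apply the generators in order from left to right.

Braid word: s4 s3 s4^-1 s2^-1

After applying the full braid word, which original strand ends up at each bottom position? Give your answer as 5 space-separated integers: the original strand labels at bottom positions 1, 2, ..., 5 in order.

Gen 1 (s4): strand 4 crosses over strand 5. Perm now: [1 2 3 5 4]
Gen 2 (s3): strand 3 crosses over strand 5. Perm now: [1 2 5 3 4]
Gen 3 (s4^-1): strand 3 crosses under strand 4. Perm now: [1 2 5 4 3]
Gen 4 (s2^-1): strand 2 crosses under strand 5. Perm now: [1 5 2 4 3]

Answer: 1 5 2 4 3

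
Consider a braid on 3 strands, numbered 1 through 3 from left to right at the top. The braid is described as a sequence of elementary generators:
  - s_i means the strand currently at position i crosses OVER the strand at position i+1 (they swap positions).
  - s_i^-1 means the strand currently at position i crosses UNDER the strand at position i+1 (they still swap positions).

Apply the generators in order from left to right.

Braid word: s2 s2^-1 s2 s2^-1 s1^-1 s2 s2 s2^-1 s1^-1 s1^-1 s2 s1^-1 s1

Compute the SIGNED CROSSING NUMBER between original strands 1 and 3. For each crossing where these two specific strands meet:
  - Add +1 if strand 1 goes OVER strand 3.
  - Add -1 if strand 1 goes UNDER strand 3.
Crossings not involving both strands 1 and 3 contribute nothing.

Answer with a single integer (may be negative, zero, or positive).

Answer: -2

Derivation:
Gen 1: crossing 2x3. Both 1&3? no. Sum: 0
Gen 2: crossing 3x2. Both 1&3? no. Sum: 0
Gen 3: crossing 2x3. Both 1&3? no. Sum: 0
Gen 4: crossing 3x2. Both 1&3? no. Sum: 0
Gen 5: crossing 1x2. Both 1&3? no. Sum: 0
Gen 6: 1 over 3. Both 1&3? yes. Contrib: +1. Sum: 1
Gen 7: 3 over 1. Both 1&3? yes. Contrib: -1. Sum: 0
Gen 8: 1 under 3. Both 1&3? yes. Contrib: -1. Sum: -1
Gen 9: crossing 2x3. Both 1&3? no. Sum: -1
Gen 10: crossing 3x2. Both 1&3? no. Sum: -1
Gen 11: 3 over 1. Both 1&3? yes. Contrib: -1. Sum: -2
Gen 12: crossing 2x1. Both 1&3? no. Sum: -2
Gen 13: crossing 1x2. Both 1&3? no. Sum: -2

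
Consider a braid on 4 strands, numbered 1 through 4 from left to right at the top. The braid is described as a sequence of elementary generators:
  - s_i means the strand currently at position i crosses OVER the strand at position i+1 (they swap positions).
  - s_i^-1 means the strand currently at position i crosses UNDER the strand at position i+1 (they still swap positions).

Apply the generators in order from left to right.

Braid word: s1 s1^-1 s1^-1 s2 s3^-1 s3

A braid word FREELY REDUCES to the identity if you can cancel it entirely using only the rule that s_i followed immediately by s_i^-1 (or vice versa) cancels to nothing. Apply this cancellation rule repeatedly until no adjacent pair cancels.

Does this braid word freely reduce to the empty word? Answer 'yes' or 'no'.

Answer: no

Derivation:
Gen 1 (s1): push. Stack: [s1]
Gen 2 (s1^-1): cancels prior s1. Stack: []
Gen 3 (s1^-1): push. Stack: [s1^-1]
Gen 4 (s2): push. Stack: [s1^-1 s2]
Gen 5 (s3^-1): push. Stack: [s1^-1 s2 s3^-1]
Gen 6 (s3): cancels prior s3^-1. Stack: [s1^-1 s2]
Reduced word: s1^-1 s2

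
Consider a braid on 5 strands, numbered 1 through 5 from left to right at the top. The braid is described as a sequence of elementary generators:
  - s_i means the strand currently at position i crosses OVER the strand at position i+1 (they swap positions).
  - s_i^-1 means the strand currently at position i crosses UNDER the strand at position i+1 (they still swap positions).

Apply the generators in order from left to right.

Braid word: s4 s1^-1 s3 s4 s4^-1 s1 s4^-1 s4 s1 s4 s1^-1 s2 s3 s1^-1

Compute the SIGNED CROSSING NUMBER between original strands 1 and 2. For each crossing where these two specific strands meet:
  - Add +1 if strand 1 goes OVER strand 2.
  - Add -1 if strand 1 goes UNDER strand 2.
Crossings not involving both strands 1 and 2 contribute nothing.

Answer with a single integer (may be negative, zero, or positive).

Gen 1: crossing 4x5. Both 1&2? no. Sum: 0
Gen 2: 1 under 2. Both 1&2? yes. Contrib: -1. Sum: -1
Gen 3: crossing 3x5. Both 1&2? no. Sum: -1
Gen 4: crossing 3x4. Both 1&2? no. Sum: -1
Gen 5: crossing 4x3. Both 1&2? no. Sum: -1
Gen 6: 2 over 1. Both 1&2? yes. Contrib: -1. Sum: -2
Gen 7: crossing 3x4. Both 1&2? no. Sum: -2
Gen 8: crossing 4x3. Both 1&2? no. Sum: -2
Gen 9: 1 over 2. Both 1&2? yes. Contrib: +1. Sum: -1
Gen 10: crossing 3x4. Both 1&2? no. Sum: -1
Gen 11: 2 under 1. Both 1&2? yes. Contrib: +1. Sum: 0
Gen 12: crossing 2x5. Both 1&2? no. Sum: 0
Gen 13: crossing 2x4. Both 1&2? no. Sum: 0
Gen 14: crossing 1x5. Both 1&2? no. Sum: 0

Answer: 0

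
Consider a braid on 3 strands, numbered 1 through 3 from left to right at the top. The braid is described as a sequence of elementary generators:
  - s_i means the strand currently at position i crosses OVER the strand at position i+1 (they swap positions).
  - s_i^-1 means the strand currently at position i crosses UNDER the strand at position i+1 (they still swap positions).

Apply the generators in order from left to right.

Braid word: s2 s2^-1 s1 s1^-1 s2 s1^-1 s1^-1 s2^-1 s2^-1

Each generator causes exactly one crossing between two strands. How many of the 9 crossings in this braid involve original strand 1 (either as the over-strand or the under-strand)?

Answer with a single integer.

Answer: 4

Derivation:
Gen 1: crossing 2x3. Involves strand 1? no. Count so far: 0
Gen 2: crossing 3x2. Involves strand 1? no. Count so far: 0
Gen 3: crossing 1x2. Involves strand 1? yes. Count so far: 1
Gen 4: crossing 2x1. Involves strand 1? yes. Count so far: 2
Gen 5: crossing 2x3. Involves strand 1? no. Count so far: 2
Gen 6: crossing 1x3. Involves strand 1? yes. Count so far: 3
Gen 7: crossing 3x1. Involves strand 1? yes. Count so far: 4
Gen 8: crossing 3x2. Involves strand 1? no. Count so far: 4
Gen 9: crossing 2x3. Involves strand 1? no. Count so far: 4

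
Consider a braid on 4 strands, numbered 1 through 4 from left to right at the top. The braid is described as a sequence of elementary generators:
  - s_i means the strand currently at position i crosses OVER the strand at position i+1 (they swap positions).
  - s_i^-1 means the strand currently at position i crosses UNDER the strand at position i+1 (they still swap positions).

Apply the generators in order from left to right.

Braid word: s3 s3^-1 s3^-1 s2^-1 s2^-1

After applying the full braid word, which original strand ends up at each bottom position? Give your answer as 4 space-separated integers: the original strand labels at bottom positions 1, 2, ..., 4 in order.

Gen 1 (s3): strand 3 crosses over strand 4. Perm now: [1 2 4 3]
Gen 2 (s3^-1): strand 4 crosses under strand 3. Perm now: [1 2 3 4]
Gen 3 (s3^-1): strand 3 crosses under strand 4. Perm now: [1 2 4 3]
Gen 4 (s2^-1): strand 2 crosses under strand 4. Perm now: [1 4 2 3]
Gen 5 (s2^-1): strand 4 crosses under strand 2. Perm now: [1 2 4 3]

Answer: 1 2 4 3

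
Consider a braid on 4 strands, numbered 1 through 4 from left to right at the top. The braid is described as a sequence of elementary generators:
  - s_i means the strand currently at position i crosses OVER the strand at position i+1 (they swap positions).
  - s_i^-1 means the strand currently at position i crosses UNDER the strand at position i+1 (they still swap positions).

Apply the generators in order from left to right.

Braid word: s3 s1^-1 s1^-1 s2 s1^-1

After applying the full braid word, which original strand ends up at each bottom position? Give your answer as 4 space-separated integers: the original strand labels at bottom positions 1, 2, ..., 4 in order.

Answer: 4 1 2 3

Derivation:
Gen 1 (s3): strand 3 crosses over strand 4. Perm now: [1 2 4 3]
Gen 2 (s1^-1): strand 1 crosses under strand 2. Perm now: [2 1 4 3]
Gen 3 (s1^-1): strand 2 crosses under strand 1. Perm now: [1 2 4 3]
Gen 4 (s2): strand 2 crosses over strand 4. Perm now: [1 4 2 3]
Gen 5 (s1^-1): strand 1 crosses under strand 4. Perm now: [4 1 2 3]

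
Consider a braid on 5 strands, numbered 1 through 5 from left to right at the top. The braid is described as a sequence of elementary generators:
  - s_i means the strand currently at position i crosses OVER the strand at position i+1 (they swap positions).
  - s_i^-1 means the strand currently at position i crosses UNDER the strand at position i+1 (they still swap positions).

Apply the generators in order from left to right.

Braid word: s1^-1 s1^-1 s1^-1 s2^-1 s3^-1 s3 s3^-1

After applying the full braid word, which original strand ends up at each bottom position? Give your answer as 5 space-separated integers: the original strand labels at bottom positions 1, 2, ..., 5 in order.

Gen 1 (s1^-1): strand 1 crosses under strand 2. Perm now: [2 1 3 4 5]
Gen 2 (s1^-1): strand 2 crosses under strand 1. Perm now: [1 2 3 4 5]
Gen 3 (s1^-1): strand 1 crosses under strand 2. Perm now: [2 1 3 4 5]
Gen 4 (s2^-1): strand 1 crosses under strand 3. Perm now: [2 3 1 4 5]
Gen 5 (s3^-1): strand 1 crosses under strand 4. Perm now: [2 3 4 1 5]
Gen 6 (s3): strand 4 crosses over strand 1. Perm now: [2 3 1 4 5]
Gen 7 (s3^-1): strand 1 crosses under strand 4. Perm now: [2 3 4 1 5]

Answer: 2 3 4 1 5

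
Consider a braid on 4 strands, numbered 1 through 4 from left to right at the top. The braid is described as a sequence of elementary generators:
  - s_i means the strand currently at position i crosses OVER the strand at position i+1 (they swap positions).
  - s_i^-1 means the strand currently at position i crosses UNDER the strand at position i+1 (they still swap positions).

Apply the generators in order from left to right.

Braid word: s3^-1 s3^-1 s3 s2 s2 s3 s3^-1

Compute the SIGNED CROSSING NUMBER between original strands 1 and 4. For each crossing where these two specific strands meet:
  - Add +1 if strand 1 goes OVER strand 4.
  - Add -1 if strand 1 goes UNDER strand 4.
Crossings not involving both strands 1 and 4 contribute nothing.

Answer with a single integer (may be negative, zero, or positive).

Gen 1: crossing 3x4. Both 1&4? no. Sum: 0
Gen 2: crossing 4x3. Both 1&4? no. Sum: 0
Gen 3: crossing 3x4. Both 1&4? no. Sum: 0
Gen 4: crossing 2x4. Both 1&4? no. Sum: 0
Gen 5: crossing 4x2. Both 1&4? no. Sum: 0
Gen 6: crossing 4x3. Both 1&4? no. Sum: 0
Gen 7: crossing 3x4. Both 1&4? no. Sum: 0

Answer: 0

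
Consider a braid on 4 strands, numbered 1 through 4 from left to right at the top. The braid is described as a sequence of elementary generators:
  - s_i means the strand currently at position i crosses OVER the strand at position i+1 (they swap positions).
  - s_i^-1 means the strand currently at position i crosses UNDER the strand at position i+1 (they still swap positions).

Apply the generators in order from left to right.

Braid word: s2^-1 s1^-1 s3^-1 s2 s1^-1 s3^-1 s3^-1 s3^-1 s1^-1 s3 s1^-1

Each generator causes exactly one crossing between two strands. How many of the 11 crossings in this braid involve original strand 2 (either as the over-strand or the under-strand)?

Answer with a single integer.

Answer: 6

Derivation:
Gen 1: crossing 2x3. Involves strand 2? yes. Count so far: 1
Gen 2: crossing 1x3. Involves strand 2? no. Count so far: 1
Gen 3: crossing 2x4. Involves strand 2? yes. Count so far: 2
Gen 4: crossing 1x4. Involves strand 2? no. Count so far: 2
Gen 5: crossing 3x4. Involves strand 2? no. Count so far: 2
Gen 6: crossing 1x2. Involves strand 2? yes. Count so far: 3
Gen 7: crossing 2x1. Involves strand 2? yes. Count so far: 4
Gen 8: crossing 1x2. Involves strand 2? yes. Count so far: 5
Gen 9: crossing 4x3. Involves strand 2? no. Count so far: 5
Gen 10: crossing 2x1. Involves strand 2? yes. Count so far: 6
Gen 11: crossing 3x4. Involves strand 2? no. Count so far: 6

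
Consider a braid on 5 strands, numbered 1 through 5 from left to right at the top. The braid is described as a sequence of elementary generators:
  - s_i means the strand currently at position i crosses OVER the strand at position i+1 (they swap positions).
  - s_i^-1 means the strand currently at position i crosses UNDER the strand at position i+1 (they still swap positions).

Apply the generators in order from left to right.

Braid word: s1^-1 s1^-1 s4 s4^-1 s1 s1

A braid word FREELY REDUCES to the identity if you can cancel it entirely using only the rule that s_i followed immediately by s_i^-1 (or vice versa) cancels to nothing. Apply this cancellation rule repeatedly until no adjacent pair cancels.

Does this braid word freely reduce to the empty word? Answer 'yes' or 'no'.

Gen 1 (s1^-1): push. Stack: [s1^-1]
Gen 2 (s1^-1): push. Stack: [s1^-1 s1^-1]
Gen 3 (s4): push. Stack: [s1^-1 s1^-1 s4]
Gen 4 (s4^-1): cancels prior s4. Stack: [s1^-1 s1^-1]
Gen 5 (s1): cancels prior s1^-1. Stack: [s1^-1]
Gen 6 (s1): cancels prior s1^-1. Stack: []
Reduced word: (empty)

Answer: yes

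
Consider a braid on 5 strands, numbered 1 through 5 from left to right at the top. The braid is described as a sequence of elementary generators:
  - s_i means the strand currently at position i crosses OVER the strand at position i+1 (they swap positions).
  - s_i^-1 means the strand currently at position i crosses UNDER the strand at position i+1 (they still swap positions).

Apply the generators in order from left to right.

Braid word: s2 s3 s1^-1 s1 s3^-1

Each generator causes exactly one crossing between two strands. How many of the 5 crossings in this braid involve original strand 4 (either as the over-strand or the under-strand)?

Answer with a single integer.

Gen 1: crossing 2x3. Involves strand 4? no. Count so far: 0
Gen 2: crossing 2x4. Involves strand 4? yes. Count so far: 1
Gen 3: crossing 1x3. Involves strand 4? no. Count so far: 1
Gen 4: crossing 3x1. Involves strand 4? no. Count so far: 1
Gen 5: crossing 4x2. Involves strand 4? yes. Count so far: 2

Answer: 2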